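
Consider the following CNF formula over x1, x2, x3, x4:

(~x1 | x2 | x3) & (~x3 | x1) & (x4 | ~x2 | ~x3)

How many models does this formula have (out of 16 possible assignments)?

Split on x3, then x1.
  x3=T, x1=T: remaining (x2,x4) ∈ {(F,F); (F,T); (T,T)} — 3.
  x3=T, x1=F: a clause becomes empty — 0.
  x3=F, x1=T: remaining (x2,x4) ∈ {(T,F); (T,T)} — 2.
  x3=F, x1=F: remaining (x2,x4) ∈ {(F,F); (F,T); (T,F); (T,T)} — 4.
Total: 3 + 0 + 2 + 4 = 9.

9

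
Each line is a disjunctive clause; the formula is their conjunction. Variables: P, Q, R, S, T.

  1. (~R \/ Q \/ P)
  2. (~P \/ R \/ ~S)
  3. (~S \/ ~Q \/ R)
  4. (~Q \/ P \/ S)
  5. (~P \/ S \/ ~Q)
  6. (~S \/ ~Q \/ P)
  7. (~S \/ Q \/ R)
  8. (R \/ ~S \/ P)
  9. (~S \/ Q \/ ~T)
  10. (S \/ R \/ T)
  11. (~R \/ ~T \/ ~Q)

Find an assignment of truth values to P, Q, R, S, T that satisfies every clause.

P = False, Q = False, R = False, S = False, T = True

Check each clause:
  1. (Q \/ ~R \/ P) — ~R is true.
  2. (R \/ ~P \/ ~S) — ~S is true.
  3. (R \/ ~Q \/ ~S) — ~S is true.
  4. (~Q \/ P \/ S) — ~Q is true.
  5. (~P \/ ~Q \/ S) — ~Q is true.
  6. (~Q \/ P \/ ~S) — ~S is true.
  7. (~S \/ R \/ Q) — ~S is true.
  8. (R \/ ~S \/ P) — ~S is true.
  9. (Q \/ ~S \/ ~T) — ~S is true.
  10. (R \/ S \/ T) — T is true.
  11. (~T \/ ~R \/ ~Q) — ~R is true.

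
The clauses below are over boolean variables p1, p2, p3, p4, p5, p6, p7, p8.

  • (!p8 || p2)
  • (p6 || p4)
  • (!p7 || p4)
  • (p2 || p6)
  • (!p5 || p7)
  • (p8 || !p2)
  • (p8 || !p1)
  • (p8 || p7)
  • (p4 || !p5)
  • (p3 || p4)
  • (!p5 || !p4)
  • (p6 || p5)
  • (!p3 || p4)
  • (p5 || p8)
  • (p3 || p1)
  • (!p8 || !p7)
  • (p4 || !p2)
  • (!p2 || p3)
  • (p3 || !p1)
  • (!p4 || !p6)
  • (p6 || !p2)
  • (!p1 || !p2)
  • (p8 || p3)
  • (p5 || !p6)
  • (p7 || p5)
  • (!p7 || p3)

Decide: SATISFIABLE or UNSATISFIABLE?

p4 = True:
  propagation gives p5=False, p6=True; an empty clause results — contradiction.
p4 = False:
  propagation gives p6=True, p7=False, p5=False; an empty clause results — contradiction.
Every branch closes, so no satisfying assignment exists.

UNSATISFIABLE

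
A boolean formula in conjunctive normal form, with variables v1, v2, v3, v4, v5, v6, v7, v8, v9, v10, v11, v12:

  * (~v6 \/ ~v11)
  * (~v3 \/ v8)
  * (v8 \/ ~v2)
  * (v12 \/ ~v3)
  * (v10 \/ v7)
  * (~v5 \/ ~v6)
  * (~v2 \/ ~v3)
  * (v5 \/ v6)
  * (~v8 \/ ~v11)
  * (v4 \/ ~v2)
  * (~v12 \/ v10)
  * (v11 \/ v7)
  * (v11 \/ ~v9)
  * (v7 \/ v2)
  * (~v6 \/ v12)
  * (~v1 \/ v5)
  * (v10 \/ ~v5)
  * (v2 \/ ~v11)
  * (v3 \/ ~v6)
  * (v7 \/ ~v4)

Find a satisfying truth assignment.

v1 = F  v2 = F  v3 = F  v4 = T  v5 = T  v6 = F  v7 = T  v8 = F  v9 = F  v10 = T  v11 = F  v12 = F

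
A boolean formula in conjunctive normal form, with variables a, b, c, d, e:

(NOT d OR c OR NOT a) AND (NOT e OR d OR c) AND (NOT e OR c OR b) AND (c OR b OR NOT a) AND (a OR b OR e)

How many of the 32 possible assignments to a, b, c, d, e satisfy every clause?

18

Split on c, then a.
  c=1, a=1: b, d, e free → 2^3 = 8.
  c=1, a=0: d free; 3 ways for (b,e) × 2^1 = 6.
  c=0, a=1: remaining (b,d,e) ∈ {(1,0,0)} — 1.
  c=0, a=0: remaining (b,d,e) ∈ {(1,0,0); (1,1,0); (1,1,1)} — 3.
Total: 8 + 6 + 1 + 3 = 18.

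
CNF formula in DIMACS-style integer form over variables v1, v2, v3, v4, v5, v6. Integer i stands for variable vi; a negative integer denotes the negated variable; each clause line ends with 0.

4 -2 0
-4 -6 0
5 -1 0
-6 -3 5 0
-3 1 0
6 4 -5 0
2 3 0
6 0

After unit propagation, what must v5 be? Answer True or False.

(v6) stands alone — v6 = True.
In (!v6 || !v4), !v6 is now false; !v4 must hold, so v4 = False.
In (!v2 || v4), v4 is now false; !v2 must hold, so v2 = False.
From (v3 || v2) and v2 = False: v3 = True.
From (v5 || !v3 || !v6) and v3 = True, v6 = True: v5 = True.

True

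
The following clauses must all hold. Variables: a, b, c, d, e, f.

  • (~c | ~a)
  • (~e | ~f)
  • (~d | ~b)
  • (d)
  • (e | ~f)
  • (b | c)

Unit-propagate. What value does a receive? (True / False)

Unit clause (d) sets d = True.
In (~d | ~b), ~d is now false; ~b must hold, so b = False.
(b | c): since b = False, the clause reduces to (c). c = True.
In (~c | ~a), ~c is now false; ~a must hold, so a = False.

False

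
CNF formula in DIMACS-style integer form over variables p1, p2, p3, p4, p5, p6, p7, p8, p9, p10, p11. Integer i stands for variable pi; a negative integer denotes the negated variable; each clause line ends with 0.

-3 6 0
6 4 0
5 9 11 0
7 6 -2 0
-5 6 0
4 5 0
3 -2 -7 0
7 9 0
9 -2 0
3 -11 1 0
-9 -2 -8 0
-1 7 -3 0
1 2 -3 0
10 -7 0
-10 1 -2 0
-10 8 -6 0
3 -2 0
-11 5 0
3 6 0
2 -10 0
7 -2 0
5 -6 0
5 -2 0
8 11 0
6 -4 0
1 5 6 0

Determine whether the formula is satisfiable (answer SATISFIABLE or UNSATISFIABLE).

Branch on p1: take p1 = True.
The remaining clauses are satisfied by p2 = False, p3 = False, p4 = True, p5 = True, p6 = True, p7 = False, p8 = True, p9 = True, p10 = False, p11 = False.
Every clause has at least one true literal under this assignment.
So p1=T, p2=F, p3=F, p4=T, p5=T, p6=T, p7=F, p8=T, p9=T, p10=F, p11=F is a satisfying assignment.

SATISFIABLE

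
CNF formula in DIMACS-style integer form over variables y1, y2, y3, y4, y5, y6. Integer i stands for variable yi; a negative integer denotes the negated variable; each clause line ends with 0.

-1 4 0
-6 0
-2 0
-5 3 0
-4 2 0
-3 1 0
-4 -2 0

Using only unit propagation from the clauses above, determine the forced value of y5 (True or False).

False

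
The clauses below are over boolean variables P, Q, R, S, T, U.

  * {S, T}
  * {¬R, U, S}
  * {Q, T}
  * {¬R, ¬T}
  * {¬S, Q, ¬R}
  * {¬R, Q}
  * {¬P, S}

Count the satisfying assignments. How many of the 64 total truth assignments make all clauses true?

Split on R, then S.
  R=T, S=T: remaining (P,Q,T,U) ∈ {(F,T,F,F); (F,T,F,T); (T,T,F,F); (T,T,F,T)} — 4.
  R=T, S=F: a clause becomes empty — 0.
  R=F, S=T: P, U free; 3 ways for (Q,T) × 2^2 = 12.
  R=F, S=F: remaining (P,Q,T,U) ∈ {(F,F,T,F); (F,F,T,T); (F,T,T,F); (F,T,T,T)} — 4.
Total: 4 + 0 + 12 + 4 = 20.

20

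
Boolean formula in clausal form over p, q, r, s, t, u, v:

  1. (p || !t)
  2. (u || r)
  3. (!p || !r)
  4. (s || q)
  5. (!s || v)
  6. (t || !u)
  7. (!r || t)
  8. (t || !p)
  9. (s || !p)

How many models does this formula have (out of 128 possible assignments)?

Satisfying assignments:
  p=T q=F r=F s=T t=T u=T v=T
  p=T q=T r=F s=T t=T u=T v=T
That's 2 in total.

2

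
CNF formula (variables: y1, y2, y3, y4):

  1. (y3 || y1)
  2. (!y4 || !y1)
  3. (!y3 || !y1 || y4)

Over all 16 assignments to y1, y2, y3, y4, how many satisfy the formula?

Satisfying assignments:
  y1=F y2=F y3=T y4=F
  y1=F y2=F y3=T y4=T
  y1=F y2=T y3=T y4=F
  y1=F y2=T y3=T y4=T
  y1=T y2=F y3=F y4=F
  y1=T y2=T y3=F y4=F
Count: 6.

6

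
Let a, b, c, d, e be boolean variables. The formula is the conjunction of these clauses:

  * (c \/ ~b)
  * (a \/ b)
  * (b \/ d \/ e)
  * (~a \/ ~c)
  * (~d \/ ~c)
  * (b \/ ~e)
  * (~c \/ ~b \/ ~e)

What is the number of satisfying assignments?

Satisfying assignments:
  a=0 b=1 c=1 d=0 e=0
  a=1 b=0 c=0 d=1 e=0
That's 2 in total.

2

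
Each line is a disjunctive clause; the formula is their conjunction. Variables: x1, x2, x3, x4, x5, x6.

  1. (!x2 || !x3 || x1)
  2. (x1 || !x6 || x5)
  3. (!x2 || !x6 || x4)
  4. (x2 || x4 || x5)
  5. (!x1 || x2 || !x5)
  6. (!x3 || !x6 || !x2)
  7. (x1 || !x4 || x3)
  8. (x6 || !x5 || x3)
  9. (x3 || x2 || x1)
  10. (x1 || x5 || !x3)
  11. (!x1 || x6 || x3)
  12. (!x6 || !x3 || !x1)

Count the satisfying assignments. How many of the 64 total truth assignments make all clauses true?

13

Split on x1, then x3.
  x1=T, x3=T: 5 of the 16 assignments to (x2,x4,x5,x6) work.
  x1=T, x3=F: remaining (x2,x4,x5,x6) ∈ {(F,T,F,T); (T,T,F,T); (T,T,T,T)} — 3.
  x1=F, x3=T: remaining (x2,x4,x5,x6) ∈ {(F,F,T,F); (F,F,T,T); (F,T,T,F); (F,T,T,T)} — 4.
  x1=F, x3=F: remaining (x2,x4,x5,x6) ∈ {(T,F,F,F)} — 1.
Total: 5 + 3 + 4 + 1 = 13.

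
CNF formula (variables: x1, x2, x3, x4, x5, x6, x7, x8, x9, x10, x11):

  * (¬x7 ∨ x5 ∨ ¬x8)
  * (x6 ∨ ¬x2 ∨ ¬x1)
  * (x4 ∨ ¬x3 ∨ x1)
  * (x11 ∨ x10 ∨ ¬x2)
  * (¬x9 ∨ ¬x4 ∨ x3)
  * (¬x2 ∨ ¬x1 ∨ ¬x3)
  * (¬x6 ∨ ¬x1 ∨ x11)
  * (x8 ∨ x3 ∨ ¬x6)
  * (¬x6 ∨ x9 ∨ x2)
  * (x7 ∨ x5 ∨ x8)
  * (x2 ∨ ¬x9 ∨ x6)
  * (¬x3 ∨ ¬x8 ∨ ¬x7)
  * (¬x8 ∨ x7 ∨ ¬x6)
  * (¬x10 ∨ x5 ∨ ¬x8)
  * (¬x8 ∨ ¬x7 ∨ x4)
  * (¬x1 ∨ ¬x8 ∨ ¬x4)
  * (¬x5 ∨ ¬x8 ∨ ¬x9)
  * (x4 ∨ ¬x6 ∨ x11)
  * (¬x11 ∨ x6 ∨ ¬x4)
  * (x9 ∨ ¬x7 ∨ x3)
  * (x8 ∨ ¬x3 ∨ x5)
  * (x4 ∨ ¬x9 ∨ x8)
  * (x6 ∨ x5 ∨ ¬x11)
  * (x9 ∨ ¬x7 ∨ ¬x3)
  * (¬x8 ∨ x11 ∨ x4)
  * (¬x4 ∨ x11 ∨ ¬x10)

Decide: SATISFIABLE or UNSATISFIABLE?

SATISFIABLE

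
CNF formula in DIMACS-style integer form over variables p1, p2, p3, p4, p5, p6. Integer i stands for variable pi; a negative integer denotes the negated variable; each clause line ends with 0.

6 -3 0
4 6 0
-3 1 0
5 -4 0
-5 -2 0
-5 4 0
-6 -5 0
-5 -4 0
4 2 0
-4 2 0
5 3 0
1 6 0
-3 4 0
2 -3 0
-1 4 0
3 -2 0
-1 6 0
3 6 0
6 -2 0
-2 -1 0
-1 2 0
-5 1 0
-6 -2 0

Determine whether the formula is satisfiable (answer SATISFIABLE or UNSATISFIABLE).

p2 = True:
  propagation gives p5=False, p4=False, p6=True; an empty clause results — contradiction.
p2 = False:
  propagation gives p4=True; an empty clause results — contradiction.
Every branch closes, so no satisfying assignment exists.

UNSATISFIABLE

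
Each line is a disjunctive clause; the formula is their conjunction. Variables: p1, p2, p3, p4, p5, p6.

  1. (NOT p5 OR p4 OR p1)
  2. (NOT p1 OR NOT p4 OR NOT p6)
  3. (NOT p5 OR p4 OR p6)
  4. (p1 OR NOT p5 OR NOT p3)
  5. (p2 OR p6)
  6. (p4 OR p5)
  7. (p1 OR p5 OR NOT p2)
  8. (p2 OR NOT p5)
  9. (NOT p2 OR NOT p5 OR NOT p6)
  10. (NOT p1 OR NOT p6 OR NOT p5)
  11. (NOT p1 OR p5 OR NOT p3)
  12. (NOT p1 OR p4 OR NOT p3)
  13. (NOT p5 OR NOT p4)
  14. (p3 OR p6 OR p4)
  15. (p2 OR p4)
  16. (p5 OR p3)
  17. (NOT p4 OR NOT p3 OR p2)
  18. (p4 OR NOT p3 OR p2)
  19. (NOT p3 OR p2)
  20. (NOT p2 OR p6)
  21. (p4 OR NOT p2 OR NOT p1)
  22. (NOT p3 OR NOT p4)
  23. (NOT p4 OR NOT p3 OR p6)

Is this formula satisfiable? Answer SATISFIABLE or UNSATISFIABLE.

p4 = True:
  propagation gives p5=False, p3=True; an empty clause results — contradiction.
p4 = False:
  propagation gives p5=True, p1=True, p6=True; an empty clause results — contradiction.
Every branch closes, so no satisfying assignment exists.

UNSATISFIABLE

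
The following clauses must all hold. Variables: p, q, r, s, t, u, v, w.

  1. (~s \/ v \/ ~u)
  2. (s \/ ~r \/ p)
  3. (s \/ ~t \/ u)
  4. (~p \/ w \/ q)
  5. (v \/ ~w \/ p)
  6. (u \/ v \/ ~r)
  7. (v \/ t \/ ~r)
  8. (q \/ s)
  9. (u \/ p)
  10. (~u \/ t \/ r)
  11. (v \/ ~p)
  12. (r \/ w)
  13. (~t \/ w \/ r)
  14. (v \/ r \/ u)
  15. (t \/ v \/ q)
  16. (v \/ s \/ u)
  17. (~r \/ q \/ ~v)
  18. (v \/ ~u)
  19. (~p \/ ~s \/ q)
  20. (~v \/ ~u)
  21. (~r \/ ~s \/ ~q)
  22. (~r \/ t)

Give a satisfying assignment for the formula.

p = 1, q = 1, r = 0, s = 1, t = 1, u = 0, v = 1, w = 1

Check each clause:
  1. (v \/ ~s \/ ~u) — ~u is true.
  2. (p \/ s \/ ~r) — p is true.
  3. (u \/ ~t \/ s) — s is true.
  4. (q \/ w \/ ~p) — w is true.
  5. (v \/ ~w \/ p) — p is true.
  6. (u \/ v \/ ~r) — ~r is true.
  7. (v \/ t \/ ~r) — t is true.
  8. (s \/ q) — q is true.
  9. (u \/ p) — p is true.
  10. (r \/ t \/ ~u) — ~u is true.
  11. (~p \/ v) — v is true.
  12. (r \/ w) — w is true.
  13. (~t \/ w \/ r) — w is true.
  14. (u \/ r \/ v) — v is true.
  15. (v \/ q \/ t) — q is true.
  16. (u \/ v \/ s) — s is true.
  17. (~r \/ ~v \/ q) — q is true.
  18. (~u \/ v) — ~u is true.
  19. (~p \/ q \/ ~s) — q is true.
  20. (~v \/ ~u) — ~u is true.
  21. (~q \/ ~s \/ ~r) — ~r is true.
  22. (t \/ ~r) — ~r is true.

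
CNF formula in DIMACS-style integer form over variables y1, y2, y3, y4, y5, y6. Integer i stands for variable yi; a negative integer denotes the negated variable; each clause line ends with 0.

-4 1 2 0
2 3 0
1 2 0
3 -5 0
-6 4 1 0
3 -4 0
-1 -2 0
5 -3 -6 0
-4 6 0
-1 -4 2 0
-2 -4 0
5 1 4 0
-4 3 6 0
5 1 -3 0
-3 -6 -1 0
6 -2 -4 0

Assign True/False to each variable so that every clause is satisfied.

y1=True, y2=False, y3=True, y4=False, y5=False, y6=False

Check each clause:
  1. (y2 \/ y1 \/ ~y4) — y1 is true.
  2. (y2 \/ y3) — y3 is true.
  3. (y1 \/ y2) — y1 is true.
  4. (~y5 \/ y3) — y3 is true.
  5. (y4 \/ y1 \/ ~y6) — y1 is true.
  6. (~y4 \/ y3) — y3 is true.
  7. (~y1 \/ ~y2) — ~y2 is true.
  8. (~y6 \/ ~y3 \/ y5) — ~y6 is true.
  9. (y6 \/ ~y4) — ~y4 is true.
  10. (y2 \/ ~y1 \/ ~y4) — ~y4 is true.
  11. (~y4 \/ ~y2) — ~y4 is true.
  12. (y4 \/ y1 \/ y5) — y1 is true.
  13. (~y4 \/ y3 \/ y6) — y3 is true.
  14. (y1 \/ y5 \/ ~y3) — y1 is true.
  15. (~y6 \/ ~y3 \/ ~y1) — ~y6 is true.
  16. (y6 \/ ~y4 \/ ~y2) — ~y4 is true.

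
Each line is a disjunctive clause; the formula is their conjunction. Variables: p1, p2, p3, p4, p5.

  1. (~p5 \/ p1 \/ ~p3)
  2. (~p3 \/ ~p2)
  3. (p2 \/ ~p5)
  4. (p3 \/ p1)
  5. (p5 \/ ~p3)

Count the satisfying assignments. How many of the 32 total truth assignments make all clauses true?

6

The models are:
  p1=1 p2=0 p3=0 p4=0 p5=0
  p1=1 p2=0 p3=0 p4=1 p5=0
  p1=1 p2=1 p3=0 p4=0 p5=0
  p1=1 p2=1 p3=0 p4=0 p5=1
  p1=1 p2=1 p3=0 p4=1 p5=0
  p1=1 p2=1 p3=0 p4=1 p5=1
Count: 6.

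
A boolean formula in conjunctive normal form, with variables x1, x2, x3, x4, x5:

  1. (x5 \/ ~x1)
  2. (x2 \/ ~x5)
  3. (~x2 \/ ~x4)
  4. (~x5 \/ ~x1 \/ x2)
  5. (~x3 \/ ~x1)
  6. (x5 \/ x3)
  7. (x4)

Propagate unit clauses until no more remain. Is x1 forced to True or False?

False

Unit clause (x4) sets x4 = True.
In (~x2 \/ ~x4), ~x4 is now false; ~x2 must hold, so x2 = False.
(x2 \/ ~x5) with x2 = False leaves only ~x5, so x5 = False.
In (x5 \/ ~x1), x5 is now false; ~x1 must hold, so x1 = False.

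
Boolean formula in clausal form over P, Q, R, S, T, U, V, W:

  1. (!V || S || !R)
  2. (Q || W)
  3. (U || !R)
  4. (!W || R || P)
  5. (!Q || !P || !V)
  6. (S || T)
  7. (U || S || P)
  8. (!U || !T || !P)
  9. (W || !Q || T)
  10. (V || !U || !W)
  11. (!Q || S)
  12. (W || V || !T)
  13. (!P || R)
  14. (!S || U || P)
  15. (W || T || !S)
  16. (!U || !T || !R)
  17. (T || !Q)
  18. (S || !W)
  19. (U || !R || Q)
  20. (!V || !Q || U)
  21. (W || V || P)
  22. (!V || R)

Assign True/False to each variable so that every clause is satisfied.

P=0  Q=0  R=1  S=1  T=0  U=1  V=1  W=1

Set P = False and propagate.
Branch on Q: take Q = False.
  then W is forced to True.
  then R is forced to True.
  then U is forced to True.
  then V is forced to True.
  then S is forced to True.
  then T is forced to False.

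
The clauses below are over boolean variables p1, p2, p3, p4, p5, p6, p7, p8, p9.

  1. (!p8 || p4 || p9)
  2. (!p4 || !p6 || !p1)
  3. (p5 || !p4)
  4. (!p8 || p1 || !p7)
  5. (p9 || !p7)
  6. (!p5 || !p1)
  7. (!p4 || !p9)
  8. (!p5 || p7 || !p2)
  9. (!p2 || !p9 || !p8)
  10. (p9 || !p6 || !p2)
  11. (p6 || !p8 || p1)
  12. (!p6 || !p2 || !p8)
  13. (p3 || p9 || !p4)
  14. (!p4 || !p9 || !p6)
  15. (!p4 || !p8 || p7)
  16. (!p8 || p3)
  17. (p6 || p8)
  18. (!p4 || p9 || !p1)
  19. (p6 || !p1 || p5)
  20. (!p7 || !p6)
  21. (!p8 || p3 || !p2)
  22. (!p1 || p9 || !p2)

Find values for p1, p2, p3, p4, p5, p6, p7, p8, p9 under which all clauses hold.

p1=False, p2=False, p3=False, p4=False, p5=False, p6=True, p7=False, p8=False, p9=False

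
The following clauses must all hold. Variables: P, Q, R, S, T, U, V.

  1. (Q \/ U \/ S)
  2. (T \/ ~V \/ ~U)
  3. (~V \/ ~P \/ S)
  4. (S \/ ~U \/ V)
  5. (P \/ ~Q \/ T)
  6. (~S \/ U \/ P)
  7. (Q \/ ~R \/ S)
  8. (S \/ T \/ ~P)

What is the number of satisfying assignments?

47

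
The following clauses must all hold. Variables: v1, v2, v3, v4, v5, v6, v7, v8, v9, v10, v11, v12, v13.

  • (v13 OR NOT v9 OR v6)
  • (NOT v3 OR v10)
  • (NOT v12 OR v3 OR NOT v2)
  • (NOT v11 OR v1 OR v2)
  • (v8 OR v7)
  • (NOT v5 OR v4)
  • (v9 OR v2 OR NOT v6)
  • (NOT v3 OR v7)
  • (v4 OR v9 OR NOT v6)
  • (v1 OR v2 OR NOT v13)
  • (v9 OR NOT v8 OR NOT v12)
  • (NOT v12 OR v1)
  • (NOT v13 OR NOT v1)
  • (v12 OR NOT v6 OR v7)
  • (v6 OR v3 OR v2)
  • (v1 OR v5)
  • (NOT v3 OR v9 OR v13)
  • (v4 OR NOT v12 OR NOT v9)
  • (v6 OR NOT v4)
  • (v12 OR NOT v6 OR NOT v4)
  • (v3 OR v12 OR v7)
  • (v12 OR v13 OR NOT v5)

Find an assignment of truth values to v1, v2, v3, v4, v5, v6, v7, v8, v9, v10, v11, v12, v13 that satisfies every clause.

v1 = T, v2 = T, v3 = T, v4 = T, v5 = F, v6 = T, v7 = T, v8 = F, v9 = T, v10 = T, v11 = F, v12 = T, v13 = F

Check each clause:
  1. (NOT v9 OR v6 OR v13) — v6 is true.
  2. (NOT v3 OR v10) — v10 is true.
  3. (v3 OR NOT v12 OR NOT v2) — v3 is true.
  4. (v1 OR NOT v11 OR v2) — v1 is true.
  5. (v7 OR v8) — v7 is true.
  6. (v4 OR NOT v5) — NOT v5 is true.
  7. (v2 OR v9 OR NOT v6) — v9 is true.
  8. (v7 OR NOT v3) — v7 is true.
  9. (NOT v6 OR v9 OR v4) — v9 is true.
  10. (NOT v13 OR v2 OR v1) — v1 is true.
  11. (NOT v12 OR NOT v8 OR v9) — NOT v8 is true.
  12. (v1 OR NOT v12) — v1 is true.
  13. (NOT v13 OR NOT v1) — NOT v13 is true.
  14. (NOT v6 OR v12 OR v7) — v12 is true.
  15. (v6 OR v3 OR v2) — v2 is true.
  16. (v1 OR v5) — v1 is true.
  17. (v13 OR NOT v3 OR v9) — v9 is true.
  18. (v4 OR NOT v12 OR NOT v9) — v4 is true.
  19. (NOT v4 OR v6) — v6 is true.
  20. (NOT v6 OR NOT v4 OR v12) — v12 is true.
  21. (v3 OR v7 OR v12) — v3 is true.
  22. (NOT v5 OR v13 OR v12) — NOT v5 is true.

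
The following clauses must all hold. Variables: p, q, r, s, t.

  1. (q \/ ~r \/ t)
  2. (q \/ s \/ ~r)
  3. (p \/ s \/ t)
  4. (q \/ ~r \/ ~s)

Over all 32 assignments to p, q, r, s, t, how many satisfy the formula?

Case analysis on q and r:
  q=T, r=T: 7 of the 8 assignments to (p,s,t) work.
  q=T, r=F: 7 of the 8 assignments to (p,s,t) work.
  q=F, r=T: a clause becomes empty — 0.
  q=F, r=F: 7 of the 8 assignments to (p,s,t) work.
Total: 7 + 7 + 0 + 7 = 21.

21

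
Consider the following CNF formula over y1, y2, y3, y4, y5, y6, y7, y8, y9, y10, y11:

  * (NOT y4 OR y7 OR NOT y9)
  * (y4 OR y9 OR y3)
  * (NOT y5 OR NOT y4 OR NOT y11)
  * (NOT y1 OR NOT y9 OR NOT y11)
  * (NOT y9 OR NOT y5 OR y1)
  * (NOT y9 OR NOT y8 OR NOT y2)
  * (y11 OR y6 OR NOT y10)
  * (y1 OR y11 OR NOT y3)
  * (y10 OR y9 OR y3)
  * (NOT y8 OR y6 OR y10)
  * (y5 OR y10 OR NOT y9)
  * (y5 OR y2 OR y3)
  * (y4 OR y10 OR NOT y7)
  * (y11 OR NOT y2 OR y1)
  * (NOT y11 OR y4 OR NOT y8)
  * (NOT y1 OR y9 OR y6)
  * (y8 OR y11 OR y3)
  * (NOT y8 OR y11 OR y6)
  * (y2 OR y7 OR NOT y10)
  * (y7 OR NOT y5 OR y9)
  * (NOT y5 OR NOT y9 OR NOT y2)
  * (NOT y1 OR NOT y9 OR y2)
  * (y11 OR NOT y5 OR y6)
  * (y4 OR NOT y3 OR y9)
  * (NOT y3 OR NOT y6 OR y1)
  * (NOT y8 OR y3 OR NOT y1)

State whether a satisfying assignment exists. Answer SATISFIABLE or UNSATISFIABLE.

SATISFIABLE

Branch on y1: take y1 = True.
Branch on y2: take y2 = True.
Branch on y3: take y3 = True.
For the remaining variables, y4 = True, y5 = True, y6 = True, y7 = True, y8 = False, y9 = False, y10 = True, y11 = False works.
So y1=1, y2=1, y3=1, y4=1, y5=1, y6=1, y7=1, y8=0, y9=0, y10=1, y11=0 is a satisfying assignment.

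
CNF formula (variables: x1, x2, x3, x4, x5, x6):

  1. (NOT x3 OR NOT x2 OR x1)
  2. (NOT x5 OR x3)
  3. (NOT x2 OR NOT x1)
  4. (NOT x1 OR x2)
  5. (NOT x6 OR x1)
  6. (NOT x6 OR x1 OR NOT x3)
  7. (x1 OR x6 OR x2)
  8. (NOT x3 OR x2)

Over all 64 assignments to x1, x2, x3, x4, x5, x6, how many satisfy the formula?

2

The models are:
  x1=0 x2=1 x3=0 x4=0 x5=0 x6=0
  x1=0 x2=1 x3=0 x4=1 x5=0 x6=0
Count: 2.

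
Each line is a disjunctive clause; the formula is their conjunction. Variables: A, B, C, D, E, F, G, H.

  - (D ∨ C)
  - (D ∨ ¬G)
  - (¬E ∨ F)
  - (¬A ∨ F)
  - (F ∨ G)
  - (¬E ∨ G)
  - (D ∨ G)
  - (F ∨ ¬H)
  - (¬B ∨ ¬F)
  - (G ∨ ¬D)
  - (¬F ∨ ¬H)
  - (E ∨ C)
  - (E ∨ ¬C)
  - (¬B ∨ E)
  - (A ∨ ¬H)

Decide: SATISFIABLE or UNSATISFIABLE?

B occurs only negated in the remaining clauses — set B = False.
H occurs only negated in the remaining clauses — set H = False.
Try A = False.
For the remaining variables, C = True, D = True, E = True, F = True, G = True works.
So A=0, B=0, C=1, D=1, E=1, F=1, G=1, H=0 is a satisfying assignment.

SATISFIABLE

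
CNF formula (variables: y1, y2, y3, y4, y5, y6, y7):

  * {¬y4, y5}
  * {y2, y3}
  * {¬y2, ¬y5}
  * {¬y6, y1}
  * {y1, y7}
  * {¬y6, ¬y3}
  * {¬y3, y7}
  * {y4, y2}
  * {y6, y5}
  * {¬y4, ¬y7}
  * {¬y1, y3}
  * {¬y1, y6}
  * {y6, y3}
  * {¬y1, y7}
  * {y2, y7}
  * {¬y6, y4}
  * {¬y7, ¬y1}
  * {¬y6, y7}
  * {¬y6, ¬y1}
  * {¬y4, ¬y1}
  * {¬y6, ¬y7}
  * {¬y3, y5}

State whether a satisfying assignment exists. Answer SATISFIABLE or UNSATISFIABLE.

y6 = True:
  propagation gives y1=True; an empty clause results — contradiction.
y6 = False:
  propagation gives y5=True, y2=False, y3=True, y7=True; an empty clause results — contradiction.
Every branch closes, so no satisfying assignment exists.

UNSATISFIABLE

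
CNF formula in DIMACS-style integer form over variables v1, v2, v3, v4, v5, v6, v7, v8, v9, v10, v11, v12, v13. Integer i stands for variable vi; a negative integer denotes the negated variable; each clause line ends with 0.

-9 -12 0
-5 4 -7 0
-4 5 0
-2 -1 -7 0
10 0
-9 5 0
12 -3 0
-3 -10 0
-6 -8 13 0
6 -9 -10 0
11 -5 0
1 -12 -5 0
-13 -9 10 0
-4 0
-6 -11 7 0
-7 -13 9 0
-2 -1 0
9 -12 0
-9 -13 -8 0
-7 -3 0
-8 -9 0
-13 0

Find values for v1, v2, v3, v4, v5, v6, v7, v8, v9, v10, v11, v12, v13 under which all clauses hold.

(v10) is a unit clause, so v10 = True.
The clause (NOT v3) is unit: v3 must be False.
(NOT v4) is a unit clause, so v4 = False.
(NOT v13) is a unit clause, so v13 = False.
Pure literal: v2 appears only negated; assign v2 = False.
Pure literal: v12 appears only negated; assign v12 = False.
Set v5 = False and propagate.
  then v9 is forced to False.
Try v6 = False.
v1, v7, v8, v11 are now unconstrained; take v1 = True, v7 = False, v8 = True, v11 = True.

v1 = True, v2 = False, v3 = False, v4 = False, v5 = False, v6 = False, v7 = False, v8 = True, v9 = False, v10 = True, v11 = True, v12 = False, v13 = False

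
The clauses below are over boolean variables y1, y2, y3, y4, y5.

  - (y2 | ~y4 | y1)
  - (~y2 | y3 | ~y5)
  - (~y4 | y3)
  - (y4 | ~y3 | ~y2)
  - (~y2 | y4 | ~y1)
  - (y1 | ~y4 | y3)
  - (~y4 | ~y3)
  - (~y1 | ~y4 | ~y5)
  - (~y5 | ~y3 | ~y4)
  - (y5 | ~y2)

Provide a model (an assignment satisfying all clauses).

y1 = 0, y2 = 0, y3 = 0, y4 = 0, y5 = 1

Try y1 = False.
Set y2 = False and propagate.
  then y4 is forced to False.
y3, y5 are now unconstrained; take y3 = False, y5 = True.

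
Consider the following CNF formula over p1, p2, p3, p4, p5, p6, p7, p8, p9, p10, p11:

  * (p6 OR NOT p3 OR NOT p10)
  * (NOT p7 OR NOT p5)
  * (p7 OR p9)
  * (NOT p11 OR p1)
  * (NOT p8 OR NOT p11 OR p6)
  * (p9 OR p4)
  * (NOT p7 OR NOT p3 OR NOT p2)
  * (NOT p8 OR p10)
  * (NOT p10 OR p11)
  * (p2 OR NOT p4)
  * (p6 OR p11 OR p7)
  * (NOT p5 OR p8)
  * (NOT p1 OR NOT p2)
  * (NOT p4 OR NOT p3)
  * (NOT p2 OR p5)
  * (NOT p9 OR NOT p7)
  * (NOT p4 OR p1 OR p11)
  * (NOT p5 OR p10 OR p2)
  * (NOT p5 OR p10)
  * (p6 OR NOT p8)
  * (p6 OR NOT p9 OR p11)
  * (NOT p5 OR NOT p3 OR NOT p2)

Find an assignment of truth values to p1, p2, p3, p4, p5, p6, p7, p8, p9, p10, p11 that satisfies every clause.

p1=T  p2=F  p3=F  p4=F  p5=F  p6=T  p7=F  p8=F  p9=T  p10=T  p11=T

p3 occurs only negated in the remaining clauses — set p3 = False.
p6 occurs only positively in the remaining clauses — set p6 = True.
Try p1 = True.
  then p2 is forced to False.
  then p4 is forced to False.
  then p9 is forced to True.
  then p7 is forced to False.
Set p5 = False and propagate.
The remaining clauses are satisfied by p8 = False, p10 = True, p11 = True.
Every clause has at least one true literal under this assignment.
Check each clause:
  1. (NOT p3 OR NOT p10 OR p6) — NOT p3 is true.
  2. (NOT p7 OR NOT p5) — NOT p7 is true.
  3. (p7 OR p9) — p9 is true.
  4. (p1 OR NOT p11) — p1 is true.
  5. (p6 OR NOT p8 OR NOT p11) — NOT p8 is true.
  6. (p9 OR p4) — p9 is true.
  7. (NOT p3 OR NOT p7 OR NOT p2) — NOT p7 is true.
  8. (NOT p8 OR p10) — NOT p8 is true.
  9. (NOT p10 OR p11) — p11 is true.
  10. (p2 OR NOT p4) — NOT p4 is true.
  11. (p6 OR p7 OR p11) — p11 is true.
  12. (NOT p5 OR p8) — NOT p5 is true.
  13. (NOT p1 OR NOT p2) — NOT p2 is true.
  14. (NOT p4 OR NOT p3) — NOT p4 is true.
  15. (p5 OR NOT p2) — NOT p2 is true.
  16. (NOT p7 OR NOT p9) — NOT p7 is true.
  17. (p11 OR p1 OR NOT p4) — p1 is true.
  18. (p10 OR p2 OR NOT p5) — p10 is true.
  19. (p10 OR NOT p5) — p10 is true.
  20. (NOT p8 OR p6) — NOT p8 is true.
  21. (p6 OR NOT p9 OR p11) — p11 is true.
  22. (NOT p2 OR NOT p3 OR NOT p5) — NOT p5 is true.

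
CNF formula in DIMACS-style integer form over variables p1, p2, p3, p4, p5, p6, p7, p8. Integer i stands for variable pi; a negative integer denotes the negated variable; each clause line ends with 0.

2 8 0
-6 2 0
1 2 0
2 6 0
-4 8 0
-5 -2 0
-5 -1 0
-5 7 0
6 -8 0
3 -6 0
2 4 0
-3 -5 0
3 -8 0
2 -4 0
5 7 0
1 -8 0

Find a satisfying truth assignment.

p7 occurs only positively in the remaining clauses — set p7 = True.
Try p1 = False.
  then p2 is forced to True.
  then p5 is forced to False.
  then p8 is forced to False.
  then p4 is forced to False.
Try p3 = False.
  then p6 is forced to False.
Check each clause:
  1. (p2 | p8) — p2 is true.
  2. (p2 | ~p6) — p2 is true.
  3. (p1 | p2) — p2 is true.
  4. (p6 | p2) — p2 is true.
  5. (p8 | ~p4) — ~p4 is true.
  6. (~p2 | ~p5) — ~p5 is true.
  7. (~p1 | ~p5) — ~p5 is true.
  8. (p7 | ~p5) — ~p5 is true.
  9. (p6 | ~p8) — ~p8 is true.
  10. (~p6 | p3) — ~p6 is true.
  11. (p2 | p4) — p2 is true.
  12. (~p3 | ~p5) — ~p5 is true.
  13. (~p8 | p3) — ~p8 is true.
  14. (p2 | ~p4) — p2 is true.
  15. (p5 | p7) — p7 is true.
  16. (p1 | ~p8) — ~p8 is true.

p1 = F, p2 = T, p3 = F, p4 = F, p5 = F, p6 = F, p7 = T, p8 = F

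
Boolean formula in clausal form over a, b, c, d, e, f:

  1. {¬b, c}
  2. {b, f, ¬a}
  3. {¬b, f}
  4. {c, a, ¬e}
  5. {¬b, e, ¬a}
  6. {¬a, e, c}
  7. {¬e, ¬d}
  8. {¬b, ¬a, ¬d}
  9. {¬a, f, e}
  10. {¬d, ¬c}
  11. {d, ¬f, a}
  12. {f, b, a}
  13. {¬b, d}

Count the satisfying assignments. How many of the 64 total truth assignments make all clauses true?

4

Satisfying assignments:
  a=0 b=0 c=0 d=1 e=0 f=1
  a=1 b=0 c=0 d=0 e=1 f=1
  a=1 b=0 c=1 d=0 e=0 f=1
  a=1 b=0 c=1 d=0 e=1 f=1
Count: 4.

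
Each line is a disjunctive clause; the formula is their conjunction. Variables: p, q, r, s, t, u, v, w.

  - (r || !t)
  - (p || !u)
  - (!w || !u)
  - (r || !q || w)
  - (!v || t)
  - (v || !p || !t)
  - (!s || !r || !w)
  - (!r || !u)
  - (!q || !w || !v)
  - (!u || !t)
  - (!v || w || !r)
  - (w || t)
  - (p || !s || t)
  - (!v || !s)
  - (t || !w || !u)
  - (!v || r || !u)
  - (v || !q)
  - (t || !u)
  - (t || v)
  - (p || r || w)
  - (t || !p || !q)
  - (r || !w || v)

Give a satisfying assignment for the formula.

p = F  q = F  r = T  s = F  t = T  u = F  v = F  w = T

q occurs only negated in the remaining clauses — set q = False.
Pure literal: s appears only negated; assign s = False.
Branch on p: take p = False.
  then u is forced to False.
Branch on r: take r = True.
Set t = True and propagate.
The remaining clauses are satisfied by v = False, w = True.
Every clause has at least one true literal under this assignment.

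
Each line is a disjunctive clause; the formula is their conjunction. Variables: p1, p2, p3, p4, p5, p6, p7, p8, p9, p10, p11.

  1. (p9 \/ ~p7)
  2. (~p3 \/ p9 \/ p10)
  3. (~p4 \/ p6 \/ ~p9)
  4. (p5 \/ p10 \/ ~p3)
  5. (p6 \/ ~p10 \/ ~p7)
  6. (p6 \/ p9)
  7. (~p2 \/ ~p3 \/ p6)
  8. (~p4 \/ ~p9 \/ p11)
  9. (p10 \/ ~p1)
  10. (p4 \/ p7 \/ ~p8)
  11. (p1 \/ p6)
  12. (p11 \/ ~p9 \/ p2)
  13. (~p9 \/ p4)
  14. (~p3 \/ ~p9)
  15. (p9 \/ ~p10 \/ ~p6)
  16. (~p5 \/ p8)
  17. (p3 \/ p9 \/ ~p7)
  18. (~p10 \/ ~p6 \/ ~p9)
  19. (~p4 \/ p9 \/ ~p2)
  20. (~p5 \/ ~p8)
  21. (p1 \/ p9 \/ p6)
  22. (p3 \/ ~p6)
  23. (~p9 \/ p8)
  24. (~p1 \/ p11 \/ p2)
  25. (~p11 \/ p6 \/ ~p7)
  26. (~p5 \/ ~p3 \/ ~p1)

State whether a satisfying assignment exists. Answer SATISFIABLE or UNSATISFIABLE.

UNSATISFIABLE

p9 = True:
  propagation gives p4=True, p6=True, p11=True, p3=False; an empty clause results — contradiction.
p9 = False:
  propagation gives p7=False, p6=True, p10=False, p3=False; an empty clause results — contradiction.
Every branch closes, so no satisfying assignment exists.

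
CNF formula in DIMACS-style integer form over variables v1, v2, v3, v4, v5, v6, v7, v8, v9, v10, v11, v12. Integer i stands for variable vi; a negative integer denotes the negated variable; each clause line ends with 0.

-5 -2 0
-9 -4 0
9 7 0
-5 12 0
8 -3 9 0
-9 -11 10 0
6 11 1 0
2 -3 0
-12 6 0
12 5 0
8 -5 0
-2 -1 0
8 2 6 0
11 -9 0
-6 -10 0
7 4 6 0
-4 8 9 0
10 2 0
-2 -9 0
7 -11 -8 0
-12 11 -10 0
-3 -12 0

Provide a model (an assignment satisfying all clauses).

Pure literal: v3 appears only negated; assign v3 = False.
v7 occurs only positively in the remaining clauses — set v7 = True.
Try v1 = False.
For the remaining variables, v2 = True, v4 = True, v5 = False, v6 = True, v8 = True, v9 = False, v10 = False, v11 = True, v12 = True works.

v1 = 0, v2 = 1, v3 = 0, v4 = 1, v5 = 0, v6 = 1, v7 = 1, v8 = 1, v9 = 0, v10 = 0, v11 = 1, v12 = 1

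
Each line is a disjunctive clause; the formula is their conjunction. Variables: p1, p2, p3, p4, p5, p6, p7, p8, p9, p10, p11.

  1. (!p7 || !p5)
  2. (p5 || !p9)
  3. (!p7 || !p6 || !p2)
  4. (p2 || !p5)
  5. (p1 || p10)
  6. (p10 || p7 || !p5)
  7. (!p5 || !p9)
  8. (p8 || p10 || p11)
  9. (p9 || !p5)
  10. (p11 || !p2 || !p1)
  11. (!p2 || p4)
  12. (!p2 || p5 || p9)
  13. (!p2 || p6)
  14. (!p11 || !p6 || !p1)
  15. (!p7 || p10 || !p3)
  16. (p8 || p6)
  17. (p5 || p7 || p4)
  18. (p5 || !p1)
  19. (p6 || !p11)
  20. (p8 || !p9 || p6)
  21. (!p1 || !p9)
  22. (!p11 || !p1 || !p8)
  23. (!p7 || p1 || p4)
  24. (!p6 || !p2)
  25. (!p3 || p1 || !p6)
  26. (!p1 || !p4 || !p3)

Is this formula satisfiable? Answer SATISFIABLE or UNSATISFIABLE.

p3 occurs only negated in the remaining clauses — set p3 = False.
Pure literal: p10 appears only positively; assign p10 = True.
Try p1 = False.
For the remaining variables, p2 = False, p4 = True, p5 = False, p6 = True, p7 = True, p8 = True, p9 = False, p11 = False works.
So p1=F, p2=F, p3=F, p4=T, p5=F, p6=T, p7=T, p8=T, p9=F, p10=T, p11=F is a satisfying assignment.

SATISFIABLE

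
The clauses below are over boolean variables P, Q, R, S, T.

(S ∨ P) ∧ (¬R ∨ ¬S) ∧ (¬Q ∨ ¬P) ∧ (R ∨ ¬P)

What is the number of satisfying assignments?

6

Satisfying assignments:
  P=F Q=F R=F S=T T=F
  P=F Q=F R=F S=T T=T
  P=F Q=T R=F S=T T=F
  P=F Q=T R=F S=T T=T
  P=T Q=F R=T S=F T=F
  P=T Q=F R=T S=F T=T
Count: 6.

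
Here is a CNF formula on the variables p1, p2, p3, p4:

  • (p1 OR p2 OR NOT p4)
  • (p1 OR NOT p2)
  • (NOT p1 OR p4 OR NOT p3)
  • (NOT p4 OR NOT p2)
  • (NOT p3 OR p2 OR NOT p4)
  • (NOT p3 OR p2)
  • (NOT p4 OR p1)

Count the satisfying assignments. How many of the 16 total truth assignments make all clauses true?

Satisfying assignments:
  p1=0 p2=0 p3=0 p4=0
  p1=1 p2=0 p3=0 p4=0
  p1=1 p2=0 p3=0 p4=1
  p1=1 p2=1 p3=0 p4=0
Count: 4.

4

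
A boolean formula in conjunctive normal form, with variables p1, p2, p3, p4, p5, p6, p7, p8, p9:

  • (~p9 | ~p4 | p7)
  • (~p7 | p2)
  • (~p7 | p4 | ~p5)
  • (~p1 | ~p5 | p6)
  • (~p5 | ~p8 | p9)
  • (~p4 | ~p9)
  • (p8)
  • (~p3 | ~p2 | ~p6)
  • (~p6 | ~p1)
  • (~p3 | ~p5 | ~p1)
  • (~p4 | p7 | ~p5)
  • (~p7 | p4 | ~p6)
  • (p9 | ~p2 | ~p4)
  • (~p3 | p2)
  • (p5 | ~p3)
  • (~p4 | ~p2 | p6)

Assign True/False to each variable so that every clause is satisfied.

Unit propagation: (p8) forces p8 = True.
Pure literal: p3 appears only negated; assign p3 = False.
Try p1 = True.
  then p6 is forced to False.
  then p5 is forced to False.
Try p2 = False.
  then p7 is forced to False.
For the remaining variables, p4 = False, p9 = True works.
Every clause has at least one true literal under this assignment.

p1=T, p2=F, p3=F, p4=F, p5=F, p6=F, p7=F, p8=T, p9=T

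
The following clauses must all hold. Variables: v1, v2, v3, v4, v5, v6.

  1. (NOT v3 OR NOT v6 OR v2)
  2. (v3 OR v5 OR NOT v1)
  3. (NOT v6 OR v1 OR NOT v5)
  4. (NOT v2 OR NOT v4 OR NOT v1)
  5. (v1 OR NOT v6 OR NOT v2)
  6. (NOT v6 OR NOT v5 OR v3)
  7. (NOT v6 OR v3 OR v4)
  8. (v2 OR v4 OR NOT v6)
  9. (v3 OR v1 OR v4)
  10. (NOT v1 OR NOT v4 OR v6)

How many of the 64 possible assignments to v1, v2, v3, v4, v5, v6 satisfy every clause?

21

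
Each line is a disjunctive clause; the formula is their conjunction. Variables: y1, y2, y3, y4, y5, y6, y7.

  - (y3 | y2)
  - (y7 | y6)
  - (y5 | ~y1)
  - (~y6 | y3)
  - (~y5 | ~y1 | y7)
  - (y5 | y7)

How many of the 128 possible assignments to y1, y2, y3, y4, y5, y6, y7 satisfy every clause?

Case analysis on y5 and y7:
  y5=1, y7=1: y1, y4 free; 5 ways for (y2,y3,y6) × 2^2 = 20.
  y5=1, y7=0: remaining (y1,y2,y3,y4,y6) ∈ {(0,0,1,0,1); (0,0,1,1,1); (0,1,1,0,1); (0,1,1,1,1)} — 4.
  y5=0, y7=1: y4 free; 5 ways for (y1,y2,y3,y6) × 2^1 = 10.
  y5=0, y7=0: a clause becomes empty — 0.
Total: 20 + 4 + 10 + 0 = 34.

34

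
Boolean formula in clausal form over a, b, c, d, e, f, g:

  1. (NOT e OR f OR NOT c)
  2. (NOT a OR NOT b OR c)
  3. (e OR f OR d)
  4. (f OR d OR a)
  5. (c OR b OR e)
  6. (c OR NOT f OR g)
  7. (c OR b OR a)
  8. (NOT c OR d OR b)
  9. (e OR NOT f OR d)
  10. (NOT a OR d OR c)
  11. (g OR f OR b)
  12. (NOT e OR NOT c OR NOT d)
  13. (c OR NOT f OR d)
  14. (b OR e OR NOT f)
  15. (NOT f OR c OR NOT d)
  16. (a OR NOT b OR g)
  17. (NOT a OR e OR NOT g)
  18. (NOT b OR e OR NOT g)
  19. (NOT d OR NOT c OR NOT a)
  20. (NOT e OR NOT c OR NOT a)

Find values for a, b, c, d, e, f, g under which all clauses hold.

a=F, b=T, c=T, d=F, e=T, f=T, g=T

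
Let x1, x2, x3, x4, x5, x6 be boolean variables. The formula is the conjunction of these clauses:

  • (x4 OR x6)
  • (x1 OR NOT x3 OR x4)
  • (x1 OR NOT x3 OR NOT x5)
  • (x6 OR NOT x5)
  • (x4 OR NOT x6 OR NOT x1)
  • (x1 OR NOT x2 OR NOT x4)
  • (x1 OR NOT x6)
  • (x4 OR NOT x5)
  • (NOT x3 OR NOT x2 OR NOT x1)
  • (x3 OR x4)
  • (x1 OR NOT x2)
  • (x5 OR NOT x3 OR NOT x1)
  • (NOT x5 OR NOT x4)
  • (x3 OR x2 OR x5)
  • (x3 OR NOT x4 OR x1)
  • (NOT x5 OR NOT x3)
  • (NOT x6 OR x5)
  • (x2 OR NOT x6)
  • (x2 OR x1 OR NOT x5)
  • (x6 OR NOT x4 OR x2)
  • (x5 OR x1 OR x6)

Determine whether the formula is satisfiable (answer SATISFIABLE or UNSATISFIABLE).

Set x1 = True and propagate.
Set x2 = True and propagate.
  then x3 is forced to False.
  then x4 is forced to True.
  then x5 is forced to False.
  then x6 is forced to False.
So x1 = True, x2 = True, x3 = False, x4 = True, x5 = False, x6 = False is a satisfying assignment.

SATISFIABLE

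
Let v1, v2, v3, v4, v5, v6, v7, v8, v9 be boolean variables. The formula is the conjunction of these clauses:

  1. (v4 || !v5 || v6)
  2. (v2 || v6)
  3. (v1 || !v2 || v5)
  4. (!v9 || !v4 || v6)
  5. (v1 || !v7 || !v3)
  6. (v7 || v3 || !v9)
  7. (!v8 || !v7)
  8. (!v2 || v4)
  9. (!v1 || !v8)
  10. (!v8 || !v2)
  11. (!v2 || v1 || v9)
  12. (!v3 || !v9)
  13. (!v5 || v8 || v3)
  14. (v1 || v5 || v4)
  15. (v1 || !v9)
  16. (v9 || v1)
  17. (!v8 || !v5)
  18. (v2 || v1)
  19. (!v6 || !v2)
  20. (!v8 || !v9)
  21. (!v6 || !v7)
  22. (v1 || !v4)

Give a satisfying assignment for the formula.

v1 = True  v2 = True  v3 = True  v4 = True  v5 = True  v6 = False  v7 = True  v8 = False  v9 = False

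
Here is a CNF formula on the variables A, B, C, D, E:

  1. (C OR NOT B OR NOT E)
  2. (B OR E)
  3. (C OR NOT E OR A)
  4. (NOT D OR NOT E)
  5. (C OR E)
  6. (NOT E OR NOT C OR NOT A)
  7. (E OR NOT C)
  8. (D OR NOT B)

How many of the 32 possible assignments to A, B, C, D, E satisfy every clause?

2

Satisfying assignments:
  A=F B=F C=T D=F E=T
  A=T B=F C=F D=F E=T
Count: 2.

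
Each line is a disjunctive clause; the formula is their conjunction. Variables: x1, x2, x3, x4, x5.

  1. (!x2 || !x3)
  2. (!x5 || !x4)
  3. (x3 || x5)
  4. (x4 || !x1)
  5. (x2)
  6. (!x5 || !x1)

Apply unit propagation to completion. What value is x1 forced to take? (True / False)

False

(x2) is a unit clause: x2 = True.
From (!x3 || !x2) and x2 = True: x3 = False.
(x5 || x3): since x3 = False, the clause reduces to (x5). x5 = True.
(!x5 || !x4): since x5 = True, the clause reduces to (!x4). x4 = False.
(!x1 || x4) with x4 = False leaves only !x1, so x1 = False.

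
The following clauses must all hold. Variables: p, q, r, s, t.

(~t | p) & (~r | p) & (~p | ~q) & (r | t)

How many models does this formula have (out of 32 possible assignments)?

6

The models are:
  p=1 q=0 r=0 s=0 t=1
  p=1 q=0 r=0 s=1 t=1
  p=1 q=0 r=1 s=0 t=0
  p=1 q=0 r=1 s=0 t=1
  p=1 q=0 r=1 s=1 t=0
  p=1 q=0 r=1 s=1 t=1
Count: 6.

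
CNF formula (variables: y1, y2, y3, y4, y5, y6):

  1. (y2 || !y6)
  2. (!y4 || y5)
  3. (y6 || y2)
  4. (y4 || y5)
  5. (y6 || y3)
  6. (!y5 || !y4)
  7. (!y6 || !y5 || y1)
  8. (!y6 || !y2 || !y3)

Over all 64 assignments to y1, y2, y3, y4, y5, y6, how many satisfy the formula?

3

The models are:
  y1=0 y2=1 y3=1 y4=0 y5=1 y6=0
  y1=1 y2=1 y3=0 y4=0 y5=1 y6=1
  y1=1 y2=1 y3=1 y4=0 y5=1 y6=0
That's 3 in total.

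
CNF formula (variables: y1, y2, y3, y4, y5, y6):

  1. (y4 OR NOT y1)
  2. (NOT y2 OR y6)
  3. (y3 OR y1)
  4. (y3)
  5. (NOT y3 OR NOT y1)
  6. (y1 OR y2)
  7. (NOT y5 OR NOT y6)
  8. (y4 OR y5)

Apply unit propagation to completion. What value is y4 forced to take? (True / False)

True

Unit clause (y3) sets y3 = True.
(NOT y3 OR NOT y1) with y3 = True leaves only NOT y1, so y1 = False.
(y2 OR y1): since y1 = False, the clause reduces to (y2). y2 = True.
From (y6 OR NOT y2) and y2 = True: y6 = True.
(NOT y6 OR NOT y5) with y6 = True leaves only NOT y5, so y5 = False.
(y5 OR y4) with y5 = False leaves only y4, so y4 = True.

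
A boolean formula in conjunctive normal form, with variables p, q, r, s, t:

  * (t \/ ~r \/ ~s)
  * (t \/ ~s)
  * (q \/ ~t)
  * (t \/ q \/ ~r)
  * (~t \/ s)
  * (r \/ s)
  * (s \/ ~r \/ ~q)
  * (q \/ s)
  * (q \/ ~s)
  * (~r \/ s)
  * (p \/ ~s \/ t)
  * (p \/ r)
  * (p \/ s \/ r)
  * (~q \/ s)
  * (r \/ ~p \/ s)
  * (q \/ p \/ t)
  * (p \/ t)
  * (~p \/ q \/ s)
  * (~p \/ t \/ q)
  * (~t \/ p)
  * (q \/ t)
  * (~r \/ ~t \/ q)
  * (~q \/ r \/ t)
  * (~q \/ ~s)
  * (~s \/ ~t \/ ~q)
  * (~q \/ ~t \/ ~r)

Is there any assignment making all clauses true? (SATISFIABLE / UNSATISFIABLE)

UNSATISFIABLE

q = True:
  propagation gives s=True; an empty clause results — contradiction.
q = False:
  propagation gives t=False; an empty clause results — contradiction.
Every branch closes, so no satisfying assignment exists.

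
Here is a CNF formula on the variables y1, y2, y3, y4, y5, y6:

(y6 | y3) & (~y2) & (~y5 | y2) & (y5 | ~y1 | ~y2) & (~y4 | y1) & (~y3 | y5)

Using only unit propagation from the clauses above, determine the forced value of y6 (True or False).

Unit clause (~y2) sets y2 = False.
From (y2 | ~y5) and y2 = False: y5 = False.
(y5 | ~y3) with y5 = False leaves only ~y3, so y3 = False.
(y3 | y6): since y3 = False, the clause reduces to (y6). y6 = True.

True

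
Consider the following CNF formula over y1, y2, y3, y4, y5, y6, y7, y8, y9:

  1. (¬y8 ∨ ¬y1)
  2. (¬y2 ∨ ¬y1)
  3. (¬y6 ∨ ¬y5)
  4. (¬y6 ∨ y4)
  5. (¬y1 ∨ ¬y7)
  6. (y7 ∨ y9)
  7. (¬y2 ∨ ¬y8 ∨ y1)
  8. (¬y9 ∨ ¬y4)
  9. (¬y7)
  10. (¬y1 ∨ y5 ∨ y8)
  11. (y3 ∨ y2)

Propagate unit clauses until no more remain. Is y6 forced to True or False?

(¬y7) stands alone — y7 = False.
From (y9 ∨ y7) and y7 = False: y9 = True.
(¬y9 ∨ ¬y4): since y9 = True, the clause reduces to (¬y4). y4 = False.
(y4 ∨ ¬y6): since y4 = False, the clause reduces to (¬y6). y6 = False.

False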